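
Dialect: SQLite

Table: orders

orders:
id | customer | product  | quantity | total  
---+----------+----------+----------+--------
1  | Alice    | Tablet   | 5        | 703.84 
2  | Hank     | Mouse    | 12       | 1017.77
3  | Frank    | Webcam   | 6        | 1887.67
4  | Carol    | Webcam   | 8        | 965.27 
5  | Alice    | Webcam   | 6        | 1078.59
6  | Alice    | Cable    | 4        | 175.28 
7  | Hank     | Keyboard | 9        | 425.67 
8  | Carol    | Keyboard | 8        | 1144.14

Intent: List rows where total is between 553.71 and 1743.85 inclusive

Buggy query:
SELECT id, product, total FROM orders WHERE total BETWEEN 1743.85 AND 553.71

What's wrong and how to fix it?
Bug: The bounds are reversed; BETWEEN a AND b requires a <= b to match anything

Fix: Write BETWEEN 553.71 AND 1743.85

Corrected query:
SELECT id, product, total FROM orders WHERE total BETWEEN 553.71 AND 1743.85

Result:
id | product  | total  
---+----------+--------
1  | Tablet   | 703.84 
2  | Mouse    | 1017.77
4  | Webcam   | 965.27 
5  | Webcam   | 1078.59
8  | Keyboard | 1144.14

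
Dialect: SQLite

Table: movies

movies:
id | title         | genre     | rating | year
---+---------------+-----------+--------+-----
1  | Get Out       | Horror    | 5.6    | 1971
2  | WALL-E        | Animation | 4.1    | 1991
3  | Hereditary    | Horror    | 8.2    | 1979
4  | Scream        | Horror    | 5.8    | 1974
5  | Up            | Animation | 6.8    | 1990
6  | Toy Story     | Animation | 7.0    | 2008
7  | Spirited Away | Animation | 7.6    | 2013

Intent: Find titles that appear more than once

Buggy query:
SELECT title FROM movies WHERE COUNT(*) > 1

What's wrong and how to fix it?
Bug: WHERE can't reference COUNT(*); aggregates are computed after WHERE

Fix: GROUP BY title, then filter groups with HAVING COUNT(*) > 1

Corrected query:
SELECT title FROM movies GROUP BY title HAVING COUNT(*) > 1

Result:
(no rows)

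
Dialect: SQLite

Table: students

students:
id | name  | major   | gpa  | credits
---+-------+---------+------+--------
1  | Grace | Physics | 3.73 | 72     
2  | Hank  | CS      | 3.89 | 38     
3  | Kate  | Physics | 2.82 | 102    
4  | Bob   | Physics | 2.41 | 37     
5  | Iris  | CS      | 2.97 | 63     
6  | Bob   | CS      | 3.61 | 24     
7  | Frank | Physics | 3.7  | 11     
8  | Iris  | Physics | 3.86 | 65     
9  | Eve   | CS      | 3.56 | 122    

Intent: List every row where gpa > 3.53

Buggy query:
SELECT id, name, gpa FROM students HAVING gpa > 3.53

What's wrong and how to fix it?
Bug: This is a non-aggregate query (no GROUP BY, no aggregates), so in SQLite the HAVING clause is invalid here; a row-level condition belongs in WHERE

Fix: Use WHERE for row-level filtering

Corrected query:
SELECT id, name, gpa FROM students WHERE gpa > 3.53

Result:
id | name  | gpa 
---+-------+-----
1  | Grace | 3.73
2  | Hank  | 3.89
6  | Bob   | 3.61
7  | Frank | 3.7 
8  | Iris  | 3.86
9  | Eve   | 3.56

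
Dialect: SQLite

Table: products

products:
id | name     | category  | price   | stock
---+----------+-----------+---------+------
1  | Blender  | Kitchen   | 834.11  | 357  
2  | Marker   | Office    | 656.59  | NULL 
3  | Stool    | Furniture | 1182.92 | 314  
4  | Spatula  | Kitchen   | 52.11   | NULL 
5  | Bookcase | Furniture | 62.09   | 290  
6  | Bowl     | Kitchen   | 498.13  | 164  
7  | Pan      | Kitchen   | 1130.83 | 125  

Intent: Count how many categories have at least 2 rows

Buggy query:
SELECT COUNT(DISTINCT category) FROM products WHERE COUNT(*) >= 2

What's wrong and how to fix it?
Bug: WHERE filters individual rows, not groups, so a group-level COUNT is invalid there

Fix: Group first with HAVING COUNT(*) >= 2, then COUNT the resulting groups

Corrected query:
SELECT COUNT(*) FROM (SELECT category FROM products GROUP BY category HAVING COUNT(*) >= 2)

Result:
COUNT(*)
--------
2       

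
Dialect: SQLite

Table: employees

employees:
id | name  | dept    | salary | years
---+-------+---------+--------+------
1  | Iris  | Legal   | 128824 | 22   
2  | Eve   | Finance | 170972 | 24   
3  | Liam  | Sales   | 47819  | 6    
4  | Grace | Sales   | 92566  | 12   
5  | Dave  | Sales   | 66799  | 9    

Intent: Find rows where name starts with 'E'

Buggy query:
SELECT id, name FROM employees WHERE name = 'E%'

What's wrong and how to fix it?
Bug: '=' compares the literal string including the % character; pattern matching needs LIKE

Fix: Replace '=' with LIKE so 'E%' is treated as a pattern

Corrected query:
SELECT id, name FROM employees WHERE name LIKE 'E%'

Result:
id | name
---+-----
2  | Eve 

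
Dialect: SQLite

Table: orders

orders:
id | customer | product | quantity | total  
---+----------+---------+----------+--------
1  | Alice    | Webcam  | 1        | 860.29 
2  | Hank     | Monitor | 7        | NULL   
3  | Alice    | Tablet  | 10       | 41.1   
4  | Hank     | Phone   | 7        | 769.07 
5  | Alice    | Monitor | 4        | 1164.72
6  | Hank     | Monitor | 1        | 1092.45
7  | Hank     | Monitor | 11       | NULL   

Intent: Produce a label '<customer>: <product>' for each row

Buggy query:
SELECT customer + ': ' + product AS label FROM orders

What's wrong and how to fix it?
Bug: SQLite uses || for string concatenation; + coerces text to numbers (yielding 0)

Fix: Replace + with || to concatenate text

Corrected query:
SELECT customer || ': ' || product AS label FROM orders

Result:
label         
--------------
Alice: Webcam 
Hank: Monitor 
Alice: Tablet 
Hank: Phone   
Alice: Monitor
Hank: Monitor 
Hank: Monitor 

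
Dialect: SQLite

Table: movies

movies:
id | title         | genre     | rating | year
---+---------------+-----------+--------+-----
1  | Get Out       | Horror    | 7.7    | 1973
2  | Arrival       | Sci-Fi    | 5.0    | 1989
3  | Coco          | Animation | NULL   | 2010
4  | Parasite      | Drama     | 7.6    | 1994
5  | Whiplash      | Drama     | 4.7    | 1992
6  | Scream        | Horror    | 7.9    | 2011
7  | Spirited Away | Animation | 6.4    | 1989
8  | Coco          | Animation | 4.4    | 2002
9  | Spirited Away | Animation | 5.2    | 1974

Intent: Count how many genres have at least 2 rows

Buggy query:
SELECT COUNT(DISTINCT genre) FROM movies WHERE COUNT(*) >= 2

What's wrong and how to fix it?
Bug: WHERE filters individual rows, not groups, so a group-level COUNT is invalid there

Fix: Group first with HAVING COUNT(*) >= 2, then COUNT the resulting groups

Corrected query:
SELECT COUNT(*) FROM (SELECT genre FROM movies GROUP BY genre HAVING COUNT(*) >= 2)

Result:
COUNT(*)
--------
3       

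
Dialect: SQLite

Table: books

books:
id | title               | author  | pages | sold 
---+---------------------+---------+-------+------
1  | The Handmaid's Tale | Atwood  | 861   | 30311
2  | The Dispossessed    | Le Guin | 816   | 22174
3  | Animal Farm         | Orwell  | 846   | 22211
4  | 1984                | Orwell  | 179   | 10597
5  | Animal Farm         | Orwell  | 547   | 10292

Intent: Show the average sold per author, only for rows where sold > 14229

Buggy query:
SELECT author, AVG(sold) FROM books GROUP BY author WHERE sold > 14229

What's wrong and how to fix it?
Bug: Row-level WHERE must come before GROUP BY in the clause order

Fix: Place WHERE between FROM and GROUP BY

Corrected query:
SELECT author, AVG(sold) FROM books WHERE sold > 14229 GROUP BY author

Result:
author  | AVG(sold)
--------+----------
Atwood  | 30311    
Le Guin | 22174    
Orwell  | 22211    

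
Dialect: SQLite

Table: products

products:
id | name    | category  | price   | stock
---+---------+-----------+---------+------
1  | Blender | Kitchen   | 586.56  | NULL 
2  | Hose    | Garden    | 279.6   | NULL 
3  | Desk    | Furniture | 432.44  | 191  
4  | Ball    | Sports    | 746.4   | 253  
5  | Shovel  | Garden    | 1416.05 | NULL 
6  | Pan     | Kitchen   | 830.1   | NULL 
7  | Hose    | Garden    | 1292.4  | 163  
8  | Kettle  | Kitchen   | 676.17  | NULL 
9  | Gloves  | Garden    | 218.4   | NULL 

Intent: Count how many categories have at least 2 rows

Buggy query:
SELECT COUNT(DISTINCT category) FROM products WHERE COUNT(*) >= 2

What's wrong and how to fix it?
Bug: WHERE filters individual rows, not groups, so a group-level COUNT is invalid there

Fix: Group first with HAVING COUNT(*) >= 2, then COUNT the resulting groups

Corrected query:
SELECT COUNT(*) FROM (SELECT category FROM products GROUP BY category HAVING COUNT(*) >= 2)

Result:
COUNT(*)
--------
2       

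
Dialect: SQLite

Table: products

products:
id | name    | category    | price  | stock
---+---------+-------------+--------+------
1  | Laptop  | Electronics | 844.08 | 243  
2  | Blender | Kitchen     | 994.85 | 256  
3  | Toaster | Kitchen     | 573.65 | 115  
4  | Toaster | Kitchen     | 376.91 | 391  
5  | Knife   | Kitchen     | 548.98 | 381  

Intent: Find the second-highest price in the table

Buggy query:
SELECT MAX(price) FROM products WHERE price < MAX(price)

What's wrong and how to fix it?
Bug: The inner MAX is an aggregate inside WHERE, which is not allowed

Fix: Compute the overall MAX in a subquery, then take MAX of rows below it

Corrected query:
SELECT MAX(price) FROM products WHERE price < (SELECT MAX(price) FROM products)

Result:
MAX(price)
----------
844.08    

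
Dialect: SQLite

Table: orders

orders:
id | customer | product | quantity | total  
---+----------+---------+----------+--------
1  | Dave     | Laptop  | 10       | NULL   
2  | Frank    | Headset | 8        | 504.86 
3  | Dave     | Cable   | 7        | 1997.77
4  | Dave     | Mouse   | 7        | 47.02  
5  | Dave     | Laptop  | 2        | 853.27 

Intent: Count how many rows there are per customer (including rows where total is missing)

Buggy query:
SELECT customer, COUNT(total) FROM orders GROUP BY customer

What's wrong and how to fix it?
Bug: COUNT(column) counts non-NULL values only; rows with NULL total aren't counted

Fix: Use COUNT(*) to count all rows regardless of NULL

Corrected query:
SELECT customer, COUNT(*) FROM orders GROUP BY customer

Result:
customer | COUNT(*)
---------+---------
Dave     | 4       
Frank    | 1       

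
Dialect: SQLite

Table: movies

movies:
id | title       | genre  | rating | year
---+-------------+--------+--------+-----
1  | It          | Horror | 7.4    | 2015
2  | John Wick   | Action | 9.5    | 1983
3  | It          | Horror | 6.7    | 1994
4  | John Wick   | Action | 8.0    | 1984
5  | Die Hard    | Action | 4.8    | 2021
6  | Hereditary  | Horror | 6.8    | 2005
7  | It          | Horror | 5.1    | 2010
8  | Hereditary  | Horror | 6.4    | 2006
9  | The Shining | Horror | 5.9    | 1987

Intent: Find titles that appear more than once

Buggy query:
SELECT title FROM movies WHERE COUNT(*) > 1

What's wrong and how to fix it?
Bug: WHERE can't reference COUNT(*); aggregates are computed after WHERE

Fix: Group first, then use HAVING for the count condition

Corrected query:
SELECT title FROM movies GROUP BY title HAVING COUNT(*) > 1

Result:
title     
----------
Hereditary
It        
John Wick 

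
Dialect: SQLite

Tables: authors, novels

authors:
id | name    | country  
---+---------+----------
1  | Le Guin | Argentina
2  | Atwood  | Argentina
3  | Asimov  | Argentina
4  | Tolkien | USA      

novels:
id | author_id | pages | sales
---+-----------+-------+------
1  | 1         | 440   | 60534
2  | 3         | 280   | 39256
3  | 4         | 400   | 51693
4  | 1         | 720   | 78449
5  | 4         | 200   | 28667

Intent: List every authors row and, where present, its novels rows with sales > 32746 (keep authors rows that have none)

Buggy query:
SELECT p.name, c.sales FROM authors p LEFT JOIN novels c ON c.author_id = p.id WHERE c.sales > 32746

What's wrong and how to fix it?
Bug: A WHERE condition on the right-hand table after LEFT JOIN drops unmatched parents

Fix: Put 'c.sales > 32746' in the JOIN's ON clause instead of WHERE

Corrected query:
SELECT p.name, c.sales FROM authors p LEFT JOIN novels c ON c.author_id = p.id AND c.sales > 32746

Result:
name    | sales
--------+------
Le Guin | 60534
Le Guin | 78449
Atwood  | NULL 
Asimov  | 39256
Tolkien | 51693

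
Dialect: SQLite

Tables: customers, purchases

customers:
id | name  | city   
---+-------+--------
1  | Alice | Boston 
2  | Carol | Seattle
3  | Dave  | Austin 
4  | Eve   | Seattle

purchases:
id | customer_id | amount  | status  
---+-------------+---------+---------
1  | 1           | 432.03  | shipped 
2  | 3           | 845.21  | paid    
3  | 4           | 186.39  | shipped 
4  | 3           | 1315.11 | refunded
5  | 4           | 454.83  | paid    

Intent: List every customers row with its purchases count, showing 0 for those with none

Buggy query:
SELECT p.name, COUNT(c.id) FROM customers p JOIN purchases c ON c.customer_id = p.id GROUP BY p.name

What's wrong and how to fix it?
Bug: An inner join excludes parents with zero children

Fix: Switch to LEFT JOIN to retain unmatched parent rows

Corrected query:
SELECT p.name, COUNT(c.id) FROM customers p LEFT JOIN purchases c ON c.customer_id = p.id GROUP BY p.name

Result:
name  | COUNT(c.id)
------+------------
Alice | 1          
Carol | 0          
Dave  | 2          
Eve   | 2          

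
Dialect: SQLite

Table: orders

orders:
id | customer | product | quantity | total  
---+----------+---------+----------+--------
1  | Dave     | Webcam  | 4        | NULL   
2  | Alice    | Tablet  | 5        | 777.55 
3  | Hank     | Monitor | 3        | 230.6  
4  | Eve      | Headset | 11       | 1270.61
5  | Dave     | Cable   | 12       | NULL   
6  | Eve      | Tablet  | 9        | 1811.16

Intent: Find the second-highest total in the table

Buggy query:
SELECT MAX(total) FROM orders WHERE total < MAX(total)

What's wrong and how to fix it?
Bug: The inner MAX is an aggregate inside WHERE, which is not allowed

Fix: Compute the overall MAX in a subquery, then take MAX of rows below it

Corrected query:
SELECT MAX(total) FROM orders WHERE total < (SELECT MAX(total) FROM orders)

Result:
MAX(total)
----------
1270.61   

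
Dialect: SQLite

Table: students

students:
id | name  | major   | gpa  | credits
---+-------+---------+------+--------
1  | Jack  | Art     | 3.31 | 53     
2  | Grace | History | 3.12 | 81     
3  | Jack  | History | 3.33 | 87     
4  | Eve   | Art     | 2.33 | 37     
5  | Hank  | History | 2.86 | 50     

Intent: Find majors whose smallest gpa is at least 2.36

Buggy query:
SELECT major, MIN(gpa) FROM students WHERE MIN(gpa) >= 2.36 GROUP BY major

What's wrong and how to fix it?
Bug: Aggregates like MIN are computed per group after WHERE runs

Fix: Replace WHERE with HAVING after the GROUP BY

Corrected query:
SELECT major, MIN(gpa) FROM students GROUP BY major HAVING MIN(gpa) >= 2.36

Result:
major   | MIN(gpa)
--------+---------
History | 2.86    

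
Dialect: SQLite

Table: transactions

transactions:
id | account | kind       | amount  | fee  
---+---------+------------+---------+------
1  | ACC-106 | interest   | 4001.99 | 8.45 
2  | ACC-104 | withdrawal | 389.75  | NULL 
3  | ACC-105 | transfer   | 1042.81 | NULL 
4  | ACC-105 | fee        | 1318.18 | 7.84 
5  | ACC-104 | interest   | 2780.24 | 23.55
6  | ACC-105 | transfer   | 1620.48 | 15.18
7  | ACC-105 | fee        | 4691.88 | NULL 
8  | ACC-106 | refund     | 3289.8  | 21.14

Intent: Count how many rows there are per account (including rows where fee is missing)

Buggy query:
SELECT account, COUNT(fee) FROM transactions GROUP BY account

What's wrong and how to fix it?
Bug: COUNT(fee) skips NULLs, so groups with missing fee are undercounted

Fix: Replace COUNT(fee) with COUNT(*)

Corrected query:
SELECT account, COUNT(*) FROM transactions GROUP BY account

Result:
account | COUNT(*)
--------+---------
ACC-104 | 2       
ACC-105 | 4       
ACC-106 | 2       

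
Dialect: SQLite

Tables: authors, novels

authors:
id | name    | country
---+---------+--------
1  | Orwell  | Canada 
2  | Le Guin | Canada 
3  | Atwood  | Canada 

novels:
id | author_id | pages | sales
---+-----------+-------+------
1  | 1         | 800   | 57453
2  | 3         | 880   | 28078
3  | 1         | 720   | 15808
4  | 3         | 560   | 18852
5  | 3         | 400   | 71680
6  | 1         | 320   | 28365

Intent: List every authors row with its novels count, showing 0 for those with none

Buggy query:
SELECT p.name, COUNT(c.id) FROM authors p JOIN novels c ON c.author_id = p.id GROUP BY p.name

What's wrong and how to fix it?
Bug: An inner join excludes parents with zero children

Fix: Use LEFT JOIN so parents without children still appear (COUNT(c.id) gives 0)

Corrected query:
SELECT p.name, COUNT(c.id) FROM authors p LEFT JOIN novels c ON c.author_id = p.id GROUP BY p.name

Result:
name    | COUNT(c.id)
--------+------------
Atwood  | 3          
Le Guin | 0          
Orwell  | 3          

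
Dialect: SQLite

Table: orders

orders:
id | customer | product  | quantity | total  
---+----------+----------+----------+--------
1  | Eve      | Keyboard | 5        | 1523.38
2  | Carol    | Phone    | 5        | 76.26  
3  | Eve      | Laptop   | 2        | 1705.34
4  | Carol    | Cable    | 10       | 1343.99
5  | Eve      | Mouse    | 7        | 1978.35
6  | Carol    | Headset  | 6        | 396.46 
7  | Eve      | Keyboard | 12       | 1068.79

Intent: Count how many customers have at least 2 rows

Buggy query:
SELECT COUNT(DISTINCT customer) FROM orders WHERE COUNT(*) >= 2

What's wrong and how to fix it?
Bug: WHERE filters individual rows, not groups, so a group-level COUNT is invalid there

Fix: Use a subquery that GROUPs and filters with HAVING, then count its rows

Corrected query:
SELECT COUNT(*) FROM (SELECT customer FROM orders GROUP BY customer HAVING COUNT(*) >= 2)

Result:
COUNT(*)
--------
2       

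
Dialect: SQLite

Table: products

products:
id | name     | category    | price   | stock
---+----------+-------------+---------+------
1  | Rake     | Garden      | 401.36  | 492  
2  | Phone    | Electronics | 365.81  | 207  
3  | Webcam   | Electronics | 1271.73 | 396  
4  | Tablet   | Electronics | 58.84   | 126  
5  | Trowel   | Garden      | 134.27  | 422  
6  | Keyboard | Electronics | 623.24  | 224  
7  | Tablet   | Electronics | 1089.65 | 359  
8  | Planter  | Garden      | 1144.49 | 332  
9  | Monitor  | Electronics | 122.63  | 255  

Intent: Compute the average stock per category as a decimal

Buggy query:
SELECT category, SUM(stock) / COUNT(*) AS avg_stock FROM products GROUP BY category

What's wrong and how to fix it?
Bug: SUM(stock) and COUNT(*) are both integers; the division truncates the fractional part

Fix: Multiply by 1.0 (or CAST to REAL) to force floating-point division

Corrected query:
SELECT category, SUM(stock) * 1.0 / COUNT(*) AS avg_stock FROM products GROUP BY category

Result:
category    | avg_stock 
------------+-----------
Electronics | 261.166667
Garden      | 415.333333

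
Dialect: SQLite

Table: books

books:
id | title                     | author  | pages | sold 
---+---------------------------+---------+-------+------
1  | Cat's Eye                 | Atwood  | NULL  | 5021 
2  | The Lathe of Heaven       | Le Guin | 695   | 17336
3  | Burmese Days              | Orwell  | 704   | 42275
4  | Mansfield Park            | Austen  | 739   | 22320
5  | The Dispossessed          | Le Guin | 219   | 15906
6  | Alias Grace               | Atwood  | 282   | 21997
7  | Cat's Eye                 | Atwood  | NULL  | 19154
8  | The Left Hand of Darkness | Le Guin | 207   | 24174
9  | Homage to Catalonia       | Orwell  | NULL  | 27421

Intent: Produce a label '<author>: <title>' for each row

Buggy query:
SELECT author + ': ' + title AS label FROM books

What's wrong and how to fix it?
Bug: '+' is numeric addition; on text columns SQLite converts them to 0 instead of concatenating

Fix: Replace + with || to concatenate text

Corrected query:
SELECT author || ': ' || title AS label FROM books

Result:
label                             
----------------------------------
Atwood: Cat's Eye                 
Le Guin: The Lathe of Heaven      
Orwell: Burmese Days              
Austen: Mansfield Park            
Le Guin: The Dispossessed         
Atwood: Alias Grace               
Atwood: Cat's Eye                 
Le Guin: The Left Hand of Darkness
Orwell: Homage to Catalonia       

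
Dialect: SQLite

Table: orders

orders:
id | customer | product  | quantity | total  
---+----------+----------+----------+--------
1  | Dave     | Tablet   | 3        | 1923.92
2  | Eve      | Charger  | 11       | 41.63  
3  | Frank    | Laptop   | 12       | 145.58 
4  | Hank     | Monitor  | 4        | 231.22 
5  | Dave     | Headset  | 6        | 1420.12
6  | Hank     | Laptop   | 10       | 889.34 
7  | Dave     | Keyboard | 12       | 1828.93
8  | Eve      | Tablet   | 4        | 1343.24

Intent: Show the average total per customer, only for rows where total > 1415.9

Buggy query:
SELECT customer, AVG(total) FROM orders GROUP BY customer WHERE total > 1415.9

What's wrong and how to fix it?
Bug: Row-level WHERE must come before GROUP BY in the clause order

Fix: Move the WHERE clause before GROUP BY

Corrected query:
SELECT customer, AVG(total) FROM orders WHERE total > 1415.9 GROUP BY customer

Result:
customer | AVG(total) 
---------+------------
Dave     | 1724.323333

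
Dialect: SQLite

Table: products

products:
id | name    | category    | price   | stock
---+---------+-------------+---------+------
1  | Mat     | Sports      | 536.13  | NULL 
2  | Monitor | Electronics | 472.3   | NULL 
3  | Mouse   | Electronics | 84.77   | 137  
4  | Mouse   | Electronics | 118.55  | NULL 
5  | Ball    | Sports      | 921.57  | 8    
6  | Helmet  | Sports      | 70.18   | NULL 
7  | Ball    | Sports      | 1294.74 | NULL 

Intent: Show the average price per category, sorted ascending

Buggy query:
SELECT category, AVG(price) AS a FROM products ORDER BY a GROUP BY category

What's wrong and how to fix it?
Bug: ORDER BY appears before GROUP BY; SQL clause order requires GROUP BY first

Fix: Move ORDER BY to the end, after GROUP BY

Corrected query:
SELECT category, AVG(price) AS a FROM products GROUP BY category ORDER BY a

Result:
category    | a         
------------+-----------
Electronics | 225.206667
Sports      | 705.655   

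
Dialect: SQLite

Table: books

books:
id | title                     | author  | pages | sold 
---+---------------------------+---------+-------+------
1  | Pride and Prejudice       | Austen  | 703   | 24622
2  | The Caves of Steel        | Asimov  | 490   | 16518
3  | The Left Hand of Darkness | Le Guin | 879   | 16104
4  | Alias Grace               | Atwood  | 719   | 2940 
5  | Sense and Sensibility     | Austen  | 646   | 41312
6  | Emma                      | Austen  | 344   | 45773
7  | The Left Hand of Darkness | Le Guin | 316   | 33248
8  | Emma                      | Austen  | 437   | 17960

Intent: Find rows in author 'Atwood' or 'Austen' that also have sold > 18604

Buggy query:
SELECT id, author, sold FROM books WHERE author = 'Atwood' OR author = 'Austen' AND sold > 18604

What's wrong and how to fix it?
Bug: AND binds tighter than OR, so this parses as author = 'Atwood' OR (author = 'Austen' AND sold > 18604)

Fix: Group the OR with parentheses (or use IN), then AND the threshold

Corrected query:
SELECT id, author, sold FROM books WHERE (author = 'Atwood' OR author = 'Austen') AND sold > 18604

Result:
id | author | sold 
---+--------+------
1  | Austen | 24622
5  | Austen | 41312
6  | Austen | 45773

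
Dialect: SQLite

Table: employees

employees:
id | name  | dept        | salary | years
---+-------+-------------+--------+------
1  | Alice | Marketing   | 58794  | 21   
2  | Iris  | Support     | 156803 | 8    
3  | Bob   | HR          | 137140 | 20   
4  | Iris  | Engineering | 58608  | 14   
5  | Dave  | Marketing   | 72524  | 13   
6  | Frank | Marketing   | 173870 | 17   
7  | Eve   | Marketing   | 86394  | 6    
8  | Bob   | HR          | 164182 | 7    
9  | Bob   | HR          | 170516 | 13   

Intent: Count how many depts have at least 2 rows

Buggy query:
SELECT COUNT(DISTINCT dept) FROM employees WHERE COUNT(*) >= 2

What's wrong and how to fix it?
Bug: COUNT(*) cannot appear in WHERE; the per-group count doesn't exist yet

Fix: Group first with HAVING COUNT(*) >= 2, then COUNT the resulting groups

Corrected query:
SELECT COUNT(*) FROM (SELECT dept FROM employees GROUP BY dept HAVING COUNT(*) >= 2)

Result:
COUNT(*)
--------
2       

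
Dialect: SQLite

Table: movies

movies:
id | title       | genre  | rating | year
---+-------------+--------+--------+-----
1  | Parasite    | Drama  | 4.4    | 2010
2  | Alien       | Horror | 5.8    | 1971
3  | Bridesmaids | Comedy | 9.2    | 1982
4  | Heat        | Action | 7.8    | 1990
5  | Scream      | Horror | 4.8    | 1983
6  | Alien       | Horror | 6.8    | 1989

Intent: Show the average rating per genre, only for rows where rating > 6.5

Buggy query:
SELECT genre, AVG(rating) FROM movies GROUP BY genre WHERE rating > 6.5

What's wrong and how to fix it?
Bug: WHERE cannot follow GROUP BY

Fix: Place WHERE between FROM and GROUP BY

Corrected query:
SELECT genre, AVG(rating) FROM movies WHERE rating > 6.5 GROUP BY genre

Result:
genre  | AVG(rating)
-------+------------
Action | 7.8        
Comedy | 9.2        
Horror | 6.8        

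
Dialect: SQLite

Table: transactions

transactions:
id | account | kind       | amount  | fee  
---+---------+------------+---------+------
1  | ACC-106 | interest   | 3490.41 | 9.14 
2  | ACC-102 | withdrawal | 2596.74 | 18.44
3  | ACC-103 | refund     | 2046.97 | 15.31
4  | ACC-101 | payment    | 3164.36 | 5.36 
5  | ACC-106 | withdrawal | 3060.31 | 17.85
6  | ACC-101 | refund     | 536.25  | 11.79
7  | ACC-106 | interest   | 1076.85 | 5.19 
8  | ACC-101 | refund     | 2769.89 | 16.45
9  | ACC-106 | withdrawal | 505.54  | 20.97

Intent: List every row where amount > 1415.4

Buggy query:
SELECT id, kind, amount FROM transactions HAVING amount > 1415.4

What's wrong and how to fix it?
Bug: HAVING filters the output of aggregation, but this query has no GROUP BY and no aggregate functions, so SQLite rejects it (HAVING clause on a non-aggregate query); the condition here is per row

Fix: Replace HAVING with WHERE since the condition applies to individual rows

Corrected query:
SELECT id, kind, amount FROM transactions WHERE amount > 1415.4

Result:
id | kind       | amount 
---+------------+--------
1  | interest   | 3490.41
2  | withdrawal | 2596.74
3  | refund     | 2046.97
4  | payment    | 3164.36
5  | withdrawal | 3060.31
8  | refund     | 2769.89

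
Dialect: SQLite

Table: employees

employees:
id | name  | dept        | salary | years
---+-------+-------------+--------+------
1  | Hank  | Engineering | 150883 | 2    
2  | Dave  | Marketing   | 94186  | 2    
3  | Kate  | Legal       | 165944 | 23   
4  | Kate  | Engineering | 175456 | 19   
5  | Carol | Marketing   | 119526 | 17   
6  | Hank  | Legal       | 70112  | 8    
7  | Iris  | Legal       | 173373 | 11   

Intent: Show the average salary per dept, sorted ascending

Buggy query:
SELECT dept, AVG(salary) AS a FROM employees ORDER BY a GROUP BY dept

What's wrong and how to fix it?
Bug: ORDER BY appears before GROUP BY; SQL clause order requires GROUP BY first

Fix: Reorder: SELECT … FROM … GROUP BY … ORDER BY …

Corrected query:
SELECT dept, AVG(salary) AS a FROM employees GROUP BY dept ORDER BY a

Result:
dept        | a            
------------+--------------
Marketing   | 106856       
Legal       | 136476.333333
Engineering | 163169.5     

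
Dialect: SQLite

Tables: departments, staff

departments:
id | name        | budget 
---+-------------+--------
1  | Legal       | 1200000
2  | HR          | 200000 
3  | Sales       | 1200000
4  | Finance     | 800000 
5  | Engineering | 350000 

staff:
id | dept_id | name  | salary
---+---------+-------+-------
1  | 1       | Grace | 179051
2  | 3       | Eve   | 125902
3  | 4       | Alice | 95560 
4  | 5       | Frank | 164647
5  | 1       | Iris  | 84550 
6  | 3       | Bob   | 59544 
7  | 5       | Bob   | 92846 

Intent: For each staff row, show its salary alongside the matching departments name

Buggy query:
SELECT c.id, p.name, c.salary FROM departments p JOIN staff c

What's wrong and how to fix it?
Bug: Missing join condition: each staff row is matched to all departments rows instead of just its own

Fix: Specify the join condition linking the foreign key to the parent id

Corrected query:
SELECT c.id, p.name, c.salary FROM departments p JOIN staff c ON c.dept_id = p.id

Result:
id | name        | salary
---+-------------+-------
1  | Legal       | 179051
2  | Sales       | 125902
3  | Finance     | 95560 
4  | Engineering | 164647
5  | Legal       | 84550 
6  | Sales       | 59544 
7  | Engineering | 92846 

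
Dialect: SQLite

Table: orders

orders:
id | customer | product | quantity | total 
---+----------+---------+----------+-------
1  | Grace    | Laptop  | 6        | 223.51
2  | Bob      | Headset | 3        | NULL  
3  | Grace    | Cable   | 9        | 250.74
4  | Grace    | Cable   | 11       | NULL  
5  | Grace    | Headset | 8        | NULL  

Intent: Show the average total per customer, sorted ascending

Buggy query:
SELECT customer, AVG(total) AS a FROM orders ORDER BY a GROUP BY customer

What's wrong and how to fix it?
Bug: ORDER BY appears before GROUP BY; SQL clause order requires GROUP BY first

Fix: Move ORDER BY to the end, after GROUP BY

Corrected query:
SELECT customer, AVG(total) AS a FROM orders GROUP BY customer ORDER BY a

Result:
customer | a      
---------+--------
Bob      | NULL   
Grace    | 237.125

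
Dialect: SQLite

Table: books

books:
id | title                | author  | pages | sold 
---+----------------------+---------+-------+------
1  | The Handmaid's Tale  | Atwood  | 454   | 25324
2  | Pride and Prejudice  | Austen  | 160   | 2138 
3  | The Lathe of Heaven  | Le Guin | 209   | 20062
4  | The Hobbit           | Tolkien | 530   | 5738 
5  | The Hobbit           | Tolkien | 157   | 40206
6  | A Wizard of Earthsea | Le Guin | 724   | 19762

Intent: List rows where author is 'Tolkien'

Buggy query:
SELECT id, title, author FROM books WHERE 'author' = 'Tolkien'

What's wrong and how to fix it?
Bug: 'author' in single quotes is a string literal, not the column; the comparison is literal-vs-literal and never true

Fix: Reference the column as author without single quotes

Corrected query:
SELECT id, title, author FROM books WHERE author = 'Tolkien'

Result:
id | title      | author 
---+------------+--------
4  | The Hobbit | Tolkien
5  | The Hobbit | Tolkien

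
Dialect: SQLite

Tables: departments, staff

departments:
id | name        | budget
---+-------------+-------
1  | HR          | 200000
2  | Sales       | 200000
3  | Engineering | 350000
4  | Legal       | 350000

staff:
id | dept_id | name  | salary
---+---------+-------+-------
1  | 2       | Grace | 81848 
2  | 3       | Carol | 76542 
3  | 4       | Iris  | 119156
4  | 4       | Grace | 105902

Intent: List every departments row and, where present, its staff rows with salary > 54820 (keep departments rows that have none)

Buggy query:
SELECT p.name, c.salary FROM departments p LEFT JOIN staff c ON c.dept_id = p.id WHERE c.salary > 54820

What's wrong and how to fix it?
Bug: A WHERE condition on the right-hand table after LEFT JOIN drops unmatched parents

Fix: Put 'c.salary > 54820' in the JOIN's ON clause instead of WHERE

Corrected query:
SELECT p.name, c.salary FROM departments p LEFT JOIN staff c ON c.dept_id = p.id AND c.salary > 54820

Result:
name        | salary
------------+-------
HR          | NULL  
Sales       | 81848 
Engineering | 76542 
Legal       | 105902
Legal       | 119156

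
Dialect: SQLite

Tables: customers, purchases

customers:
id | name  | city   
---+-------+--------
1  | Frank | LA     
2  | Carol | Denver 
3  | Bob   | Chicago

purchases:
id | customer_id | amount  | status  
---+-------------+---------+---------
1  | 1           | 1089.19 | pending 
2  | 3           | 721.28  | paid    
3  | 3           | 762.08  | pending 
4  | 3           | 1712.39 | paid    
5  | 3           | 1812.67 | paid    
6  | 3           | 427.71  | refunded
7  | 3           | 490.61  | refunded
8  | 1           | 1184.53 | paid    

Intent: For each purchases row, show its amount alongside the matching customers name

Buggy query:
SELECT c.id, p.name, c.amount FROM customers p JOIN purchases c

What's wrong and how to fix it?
Bug: Missing join condition: each purchases row is matched to all customers rows instead of just its own

Fix: Add ON c.customer_id = p.id to the JOIN

Corrected query:
SELECT c.id, p.name, c.amount FROM customers p JOIN purchases c ON c.customer_id = p.id

Result:
id | name  | amount 
---+-------+--------
1  | Frank | 1089.19
2  | Bob   | 721.28 
3  | Bob   | 762.08 
4  | Bob   | 1712.39
5  | Bob   | 1812.67
6  | Bob   | 427.71 
7  | Bob   | 490.61 
8  | Frank | 1184.53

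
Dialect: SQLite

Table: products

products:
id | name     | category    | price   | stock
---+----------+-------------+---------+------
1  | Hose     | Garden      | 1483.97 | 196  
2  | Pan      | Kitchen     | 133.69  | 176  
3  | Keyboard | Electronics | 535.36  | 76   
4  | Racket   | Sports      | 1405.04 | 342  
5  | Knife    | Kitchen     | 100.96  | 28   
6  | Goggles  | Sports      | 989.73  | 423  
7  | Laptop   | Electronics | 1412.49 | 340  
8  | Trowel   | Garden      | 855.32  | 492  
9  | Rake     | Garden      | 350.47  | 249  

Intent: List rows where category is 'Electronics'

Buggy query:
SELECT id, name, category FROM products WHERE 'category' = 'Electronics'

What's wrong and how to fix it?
Bug: Single quotes denote string literals in SQL; the column name is being compared as a constant string

Fix: Remove the quotes around the column name (or use double quotes for an identifier)

Corrected query:
SELECT id, name, category FROM products WHERE category = 'Electronics'

Result:
id | name     | category   
---+----------+------------
3  | Keyboard | Electronics
7  | Laptop   | Electronics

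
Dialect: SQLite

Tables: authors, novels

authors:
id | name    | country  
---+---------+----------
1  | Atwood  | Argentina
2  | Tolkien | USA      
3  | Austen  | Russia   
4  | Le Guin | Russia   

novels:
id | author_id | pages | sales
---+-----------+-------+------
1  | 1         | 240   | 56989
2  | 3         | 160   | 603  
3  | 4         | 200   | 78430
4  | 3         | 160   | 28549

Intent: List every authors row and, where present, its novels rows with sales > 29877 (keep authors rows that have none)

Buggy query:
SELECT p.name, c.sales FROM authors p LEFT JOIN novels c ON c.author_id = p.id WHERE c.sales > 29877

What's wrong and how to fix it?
Bug: A WHERE condition on the right-hand table after LEFT JOIN drops unmatched parents

Fix: Put 'c.sales > 29877' in the JOIN's ON clause instead of WHERE

Corrected query:
SELECT p.name, c.sales FROM authors p LEFT JOIN novels c ON c.author_id = p.id AND c.sales > 29877

Result:
name    | sales
--------+------
Atwood  | 56989
Tolkien | NULL 
Austen  | NULL 
Le Guin | 78430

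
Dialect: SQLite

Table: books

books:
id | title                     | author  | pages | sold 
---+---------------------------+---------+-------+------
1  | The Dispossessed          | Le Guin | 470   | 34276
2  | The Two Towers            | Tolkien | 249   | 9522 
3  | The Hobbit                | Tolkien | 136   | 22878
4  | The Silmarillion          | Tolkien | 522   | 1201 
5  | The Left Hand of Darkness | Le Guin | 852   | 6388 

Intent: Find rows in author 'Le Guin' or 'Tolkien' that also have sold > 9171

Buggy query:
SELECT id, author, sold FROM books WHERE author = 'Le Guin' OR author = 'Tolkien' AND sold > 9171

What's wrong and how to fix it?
Bug: Without parentheses, AND is evaluated before OR, so the sold filter only applies to the 'Tolkien' branch

Fix: Add parentheses around the OR so the AND applies to both alternatives

Corrected query:
SELECT id, author, sold FROM books WHERE (author = 'Le Guin' OR author = 'Tolkien') AND sold > 9171

Result:
id | author  | sold 
---+---------+------
1  | Le Guin | 34276
2  | Tolkien | 9522 
3  | Tolkien | 22878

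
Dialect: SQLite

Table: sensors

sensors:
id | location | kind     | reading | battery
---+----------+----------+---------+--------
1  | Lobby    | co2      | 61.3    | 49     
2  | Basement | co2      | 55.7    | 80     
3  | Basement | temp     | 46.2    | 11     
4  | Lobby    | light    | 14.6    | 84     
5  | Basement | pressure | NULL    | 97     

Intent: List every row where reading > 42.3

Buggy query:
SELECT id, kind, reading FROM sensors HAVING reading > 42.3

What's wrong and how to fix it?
Bug: HAVING filters the output of aggregation, but this query has no GROUP BY and no aggregate functions, so SQLite rejects it (HAVING clause on a non-aggregate query); the condition here is per row

Fix: Use WHERE for row-level filtering

Corrected query:
SELECT id, kind, reading FROM sensors WHERE reading > 42.3

Result:
id | kind | reading
---+------+--------
1  | co2  | 61.3   
2  | co2  | 55.7   
3  | temp | 46.2   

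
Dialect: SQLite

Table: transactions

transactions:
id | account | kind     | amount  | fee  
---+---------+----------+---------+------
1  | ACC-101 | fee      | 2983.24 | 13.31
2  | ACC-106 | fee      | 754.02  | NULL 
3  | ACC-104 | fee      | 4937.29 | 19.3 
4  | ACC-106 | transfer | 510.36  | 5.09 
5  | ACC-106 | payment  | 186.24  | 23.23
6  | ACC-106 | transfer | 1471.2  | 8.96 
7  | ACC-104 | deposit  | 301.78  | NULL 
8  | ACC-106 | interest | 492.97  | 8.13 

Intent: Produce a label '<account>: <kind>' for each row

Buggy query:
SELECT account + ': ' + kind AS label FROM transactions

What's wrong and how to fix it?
Bug: SQLite uses || for string concatenation; + coerces text to numbers (yielding 0)

Fix: Use the || operator for string concatenation

Corrected query:
SELECT account || ': ' || kind AS label FROM transactions

Result:
label            
-----------------
ACC-101: fee     
ACC-106: fee     
ACC-104: fee     
ACC-106: transfer
ACC-106: payment 
ACC-106: transfer
ACC-104: deposit 
ACC-106: interest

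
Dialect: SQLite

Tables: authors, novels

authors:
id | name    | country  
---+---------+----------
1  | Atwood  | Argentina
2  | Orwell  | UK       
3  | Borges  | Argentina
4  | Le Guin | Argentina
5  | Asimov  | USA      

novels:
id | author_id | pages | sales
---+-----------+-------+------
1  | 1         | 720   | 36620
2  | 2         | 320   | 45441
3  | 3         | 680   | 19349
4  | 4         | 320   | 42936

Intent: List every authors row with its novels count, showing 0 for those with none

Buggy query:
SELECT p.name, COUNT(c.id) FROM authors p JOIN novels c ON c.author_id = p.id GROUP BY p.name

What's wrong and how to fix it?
Bug: An inner join excludes parents with zero children

Fix: Switch to LEFT JOIN to retain unmatched parent rows

Corrected query:
SELECT p.name, COUNT(c.id) FROM authors p LEFT JOIN novels c ON c.author_id = p.id GROUP BY p.name

Result:
name    | COUNT(c.id)
--------+------------
Asimov  | 0          
Atwood  | 1          
Borges  | 1          
Le Guin | 1          
Orwell  | 1          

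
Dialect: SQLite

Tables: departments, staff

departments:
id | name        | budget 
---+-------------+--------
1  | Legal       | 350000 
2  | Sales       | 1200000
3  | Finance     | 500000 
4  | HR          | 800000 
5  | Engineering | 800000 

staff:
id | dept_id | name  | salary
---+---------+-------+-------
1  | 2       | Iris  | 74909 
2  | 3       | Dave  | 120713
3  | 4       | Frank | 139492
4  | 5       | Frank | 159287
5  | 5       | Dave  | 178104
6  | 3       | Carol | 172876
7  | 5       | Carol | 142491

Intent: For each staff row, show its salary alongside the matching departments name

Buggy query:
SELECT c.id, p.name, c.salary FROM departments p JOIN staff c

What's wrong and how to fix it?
Bug: Missing join condition: each staff row is matched to all departments rows instead of just its own

Fix: Specify the join condition linking the foreign key to the parent id

Corrected query:
SELECT c.id, p.name, c.salary FROM departments p JOIN staff c ON c.dept_id = p.id

Result:
id | name        | salary
---+-------------+-------
1  | Sales       | 74909 
2  | Finance     | 120713
3  | HR          | 139492
4  | Engineering | 159287
5  | Engineering | 178104
6  | Finance     | 172876
7  | Engineering | 142491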